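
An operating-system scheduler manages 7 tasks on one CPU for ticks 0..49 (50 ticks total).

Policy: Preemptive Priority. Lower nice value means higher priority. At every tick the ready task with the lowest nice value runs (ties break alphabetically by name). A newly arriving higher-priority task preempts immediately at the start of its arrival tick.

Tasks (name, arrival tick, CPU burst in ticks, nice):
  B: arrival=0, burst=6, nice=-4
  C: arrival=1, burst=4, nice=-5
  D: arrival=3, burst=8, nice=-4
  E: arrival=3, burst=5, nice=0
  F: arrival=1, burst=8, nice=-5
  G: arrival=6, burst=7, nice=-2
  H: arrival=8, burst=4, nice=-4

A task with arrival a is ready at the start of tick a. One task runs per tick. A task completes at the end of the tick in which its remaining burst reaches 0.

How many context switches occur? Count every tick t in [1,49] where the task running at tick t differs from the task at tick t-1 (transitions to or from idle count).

context switches = 8

t=0: ready={B} → run B
t=1: ready={B,C,F} → run C
t=2: ready={B,C,F} → run C
t=3: ready={B,C,D,E,F} → run C
t=4: ready={B,C,D,E,F} → run C
t=5: ready={B,D,E,F} → run F
t=6: ready={B,D,E,F,G} → run F
t=7: ready={B,D,E,F,G} → run F
t=8: ready={B,D,E,F,G,H} → run F
t=9: ready={B,D,E,F,G,H} → run F
t=10: ready={B,D,E,F,G,H} → run F
t=11: ready={B,D,E,F,G,H} → run F
t=12: ready={B,D,E,F,G,H} → run F
t=13: ready={B,D,E,G,H} → run B
t=14: ready={B,D,E,G,H} → run B
t=15: ready={B,D,E,G,H} → run B
t=16: ready={B,D,E,G,H} → run B
t=17: ready={B,D,E,G,H} → run B
t=18: ready={D,E,G,H} → run D
t=19: ready={D,E,G,H} → run D
t=20: ready={D,E,G,H} → run D
t=21: ready={D,E,G,H} → run D
t=22: ready={D,E,G,H} → run D
t=23: ready={D,E,G,H} → run D
t=24: ready={D,E,G,H} → run D
t=25: ready={D,E,G,H} → run D
t=26: ready={E,G,H} → run H
t=27: ready={E,G,H} → run H
t=28: ready={E,G,H} → run H
t=29: ready={E,G,H} → run H
t=30: ready={E,G} → run G
t=31: ready={E,G} → run G
t=32: ready={E,G} → run G
t=33: ready={E,G} → run G
t=34: ready={E,G} → run G
t=35: ready={E,G} → run G
t=36: ready={E,G} → run G
t=37: ready={E} → run E
t=38: ready={E} → run E
t=39: ready={E} → run E
t=40: ready={E} → run E
t=41: ready={E} → run E
t=42: (idle)
t=43: (idle)
t=44: (idle)
t=45: (idle)
t=46: (idle)
t=47: (idle)
t=48: (idle)
t=49: (idle)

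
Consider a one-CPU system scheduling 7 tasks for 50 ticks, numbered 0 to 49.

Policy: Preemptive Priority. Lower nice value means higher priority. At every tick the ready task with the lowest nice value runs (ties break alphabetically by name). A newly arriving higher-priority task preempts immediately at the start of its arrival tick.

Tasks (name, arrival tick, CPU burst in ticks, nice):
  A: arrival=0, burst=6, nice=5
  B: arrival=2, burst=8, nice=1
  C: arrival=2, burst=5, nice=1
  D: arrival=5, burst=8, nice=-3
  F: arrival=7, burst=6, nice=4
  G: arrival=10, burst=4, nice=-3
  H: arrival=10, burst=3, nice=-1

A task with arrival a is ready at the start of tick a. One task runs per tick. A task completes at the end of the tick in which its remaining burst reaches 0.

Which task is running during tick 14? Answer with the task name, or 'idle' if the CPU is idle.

t=0: ready={A} → run A
t=1: ready={A} → run A
t=2: ready={A,B,C} → run B
t=3: ready={A,B,C} → run B
t=4: ready={A,B,C} → run B
t=5: ready={A,B,C,D} → run D
t=6: ready={A,B,C,D} → run D
t=7: ready={A,B,C,D,F} → run D
t=8: ready={A,B,C,D,F} → run D
t=9: ready={A,B,C,D,F} → run D
t=10: ready={A,B,C,D,F,G,H} → run D
t=11: ready={A,B,C,D,F,G,H} → run D
t=12: ready={A,B,C,D,F,G,H} → run D
t=13: ready={A,B,C,F,G,H} → run G
t=14: ready={A,B,C,F,G,H} → run G
t=15: ready={A,B,C,F,G,H} → run G
t=16: ready={A,B,C,F,G,H} → run G
t=17: ready={A,B,C,F,H} → run H
t=18: ready={A,B,C,F,H} → run H
t=19: ready={A,B,C,F,H} → run H
t=20: ready={A,B,C,F} → run B
t=21: ready={A,B,C,F} → run B
t=22: ready={A,B,C,F} → run B
t=23: ready={A,B,C,F} → run B
t=24: ready={A,B,C,F} → run B
t=25: ready={A,C,F} → run C
t=26: ready={A,C,F} → run C
t=27: ready={A,C,F} → run C
t=28: ready={A,C,F} → run C
t=29: ready={A,C,F} → run C
t=30: ready={A,F} → run F
t=31: ready={A,F} → run F
t=32: ready={A,F} → run F
t=33: ready={A,F} → run F
t=34: ready={A,F} → run F
t=35: ready={A,F} → run F
t=36: ready={A} → run A
t=37: ready={A} → run A
t=38: ready={A} → run A
t=39: ready={A} → run A
t=40: (idle)
t=41: (idle)
t=42: (idle)
t=43: (idle)
t=44: (idle)
t=45: (idle)
t=46: (idle)
t=47: (idle)
t=48: (idle)
t=49: (idle)

running at tick 14 = G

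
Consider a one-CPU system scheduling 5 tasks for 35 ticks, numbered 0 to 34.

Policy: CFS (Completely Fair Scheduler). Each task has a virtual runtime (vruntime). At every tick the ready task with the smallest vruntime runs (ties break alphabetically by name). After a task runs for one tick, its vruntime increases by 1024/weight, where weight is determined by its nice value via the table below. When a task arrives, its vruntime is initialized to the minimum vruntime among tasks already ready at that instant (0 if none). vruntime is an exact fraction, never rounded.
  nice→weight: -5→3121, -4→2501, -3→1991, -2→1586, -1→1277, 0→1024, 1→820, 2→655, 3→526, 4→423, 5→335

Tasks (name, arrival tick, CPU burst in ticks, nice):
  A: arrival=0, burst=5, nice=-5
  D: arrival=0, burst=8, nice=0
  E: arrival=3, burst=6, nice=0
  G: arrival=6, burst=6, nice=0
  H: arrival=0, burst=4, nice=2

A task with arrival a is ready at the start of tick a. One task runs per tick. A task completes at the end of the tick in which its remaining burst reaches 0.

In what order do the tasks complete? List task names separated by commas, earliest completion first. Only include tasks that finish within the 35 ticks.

completion order = A, H, E, G, D

t=0: vr[A=0 D=0 H=0] → run A
t=1: vr[A=1024/3121 D=0 H=0] → run D
t=2: vr[A=1024/3121 D=1 H=0] → run H
t=3: vr[A=1024/3121 D=1 E=1024/3121 H=1024/655] → run A
t=4: vr[A=2048/3121 D=1 E=1024/3121 H=1024/655] → run E
t=5: vr[A=2048/3121 D=1 E=4145/3121 H=1024/655] → run A
t=6: vr[A=3072/3121 D=1 E=4145/3121 G=3072/3121 H=1024/655] → run A
t=7: vr[A=4096/3121 D=1 E=4145/3121 G=3072/3121 H=1024/655] → run G
t=8: vr[A=4096/3121 D=1 E=4145/3121 G=6193/3121 H=1024/655] → run D
t=9: vr[A=4096/3121 D=2 E=4145/3121 G=6193/3121 H=1024/655] → run A
t=10: vr[D=2 E=4145/3121 G=6193/3121 H=1024/655] → run E
t=11: vr[D=2 E=7266/3121 G=6193/3121 H=1024/655] → run H
t=12: vr[D=2 E=7266/3121 G=6193/3121 H=2048/655] → run G
t=13: vr[D=2 E=7266/3121 G=9314/3121 H=2048/655] → run D
t=14: vr[D=3 E=7266/3121 G=9314/3121 H=2048/655] → run E
t=15: vr[D=3 E=10387/3121 G=9314/3121 H=2048/655] → run G
t=16: vr[D=3 E=10387/3121 G=12435/3121 H=2048/655] → run D
t=17: vr[D=4 E=10387/3121 G=12435/3121 H=2048/655] → run H
t=18: vr[D=4 E=10387/3121 G=12435/3121 H=3072/655] → run E
t=19: vr[D=4 E=13508/3121 G=12435/3121 H=3072/655] → run G
t=20: vr[D=4 E=13508/3121 G=15556/3121 H=3072/655] → run D
t=21: vr[D=5 E=13508/3121 G=15556/3121 H=3072/655] → run E
t=22: vr[D=5 E=16629/3121 G=15556/3121 H=3072/655] → run H
t=23: vr[D=5 E=16629/3121 G=15556/3121] → run G
t=24: vr[D=5 E=16629/3121 G=18677/3121] → run D
t=25: vr[D=6 E=16629/3121 G=18677/3121] → run E
t=26: vr[D=6 G=18677/3121] → run G
t=27: vr[D=6] → run D
t=28: vr[D=7] → run D
t=29: (idle)
t=30: (idle)
t=31: (idle)
t=32: (idle)
t=33: (idle)
t=34: (idle)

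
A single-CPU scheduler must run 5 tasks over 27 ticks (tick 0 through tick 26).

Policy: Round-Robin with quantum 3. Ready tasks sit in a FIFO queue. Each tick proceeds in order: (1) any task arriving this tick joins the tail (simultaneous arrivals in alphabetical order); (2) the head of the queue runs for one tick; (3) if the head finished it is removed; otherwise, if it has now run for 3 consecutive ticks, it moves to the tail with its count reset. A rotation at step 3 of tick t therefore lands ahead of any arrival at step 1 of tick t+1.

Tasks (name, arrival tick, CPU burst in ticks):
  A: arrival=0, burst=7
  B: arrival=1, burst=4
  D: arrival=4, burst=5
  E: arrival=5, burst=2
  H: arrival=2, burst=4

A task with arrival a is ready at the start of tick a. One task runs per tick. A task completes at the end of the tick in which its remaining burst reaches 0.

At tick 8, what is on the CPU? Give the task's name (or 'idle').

running at tick 8 = H

t=0: queue=[A] q_used=0 → run A
t=1: queue=[A,B] q_used=1 → run A
t=2: queue=[A,B,H] q_used=2 → run A
t=3: queue=[B,H,A] q_used=0 → run B
t=4: queue=[B,H,A,D] q_used=1 → run B
t=5: queue=[B,H,A,D,E] q_used=2 → run B
t=6: queue=[H,A,D,E,B] q_used=0 → run H
t=7: queue=[H,A,D,E,B] q_used=1 → run H
t=8: queue=[H,A,D,E,B] q_used=2 → run H
t=9: queue=[A,D,E,B,H] q_used=0 → run A
t=10: queue=[A,D,E,B,H] q_used=1 → run A
t=11: queue=[A,D,E,B,H] q_used=2 → run A
t=12: queue=[D,E,B,H,A] q_used=0 → run D
t=13: queue=[D,E,B,H,A] q_used=1 → run D
t=14: queue=[D,E,B,H,A] q_used=2 → run D
t=15: queue=[E,B,H,A,D] q_used=0 → run E
t=16: queue=[E,B,H,A,D] q_used=1 → run E
t=17: queue=[B,H,A,D] q_used=0 → run B
t=18: queue=[H,A,D] q_used=0 → run H
t=19: queue=[A,D] q_used=0 → run A
t=20: queue=[D] q_used=0 → run D
t=21: queue=[D] q_used=1 → run D
t=22: (idle)
t=23: (idle)
t=24: (idle)
t=25: (idle)
t=26: (idle)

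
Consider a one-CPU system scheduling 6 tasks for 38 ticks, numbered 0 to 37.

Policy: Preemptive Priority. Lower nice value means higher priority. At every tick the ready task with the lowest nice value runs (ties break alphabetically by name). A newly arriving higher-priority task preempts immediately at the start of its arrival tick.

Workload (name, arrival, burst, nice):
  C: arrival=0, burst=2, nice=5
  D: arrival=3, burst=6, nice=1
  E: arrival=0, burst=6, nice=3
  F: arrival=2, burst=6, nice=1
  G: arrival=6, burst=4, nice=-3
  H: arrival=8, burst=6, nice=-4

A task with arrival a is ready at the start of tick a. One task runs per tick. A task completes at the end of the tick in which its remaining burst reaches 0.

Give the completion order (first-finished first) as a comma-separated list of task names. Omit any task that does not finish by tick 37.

completion order = H, G, D, F, E, C

t=0: ready={C,E} → run E
t=1: ready={C,E} → run E
t=2: ready={C,E,F} → run F
t=3: ready={C,D,E,F} → run D
t=4: ready={C,D,E,F} → run D
t=5: ready={C,D,E,F} → run D
t=6: ready={C,D,E,F,G} → run G
t=7: ready={C,D,E,F,G} → run G
t=8: ready={C,D,E,F,G,H} → run H
t=9: ready={C,D,E,F,G,H} → run H
t=10: ready={C,D,E,F,G,H} → run H
t=11: ready={C,D,E,F,G,H} → run H
t=12: ready={C,D,E,F,G,H} → run H
t=13: ready={C,D,E,F,G,H} → run H
t=14: ready={C,D,E,F,G} → run G
t=15: ready={C,D,E,F,G} → run G
t=16: ready={C,D,E,F} → run D
t=17: ready={C,D,E,F} → run D
t=18: ready={C,D,E,F} → run D
t=19: ready={C,E,F} → run F
t=20: ready={C,E,F} → run F
t=21: ready={C,E,F} → run F
t=22: ready={C,E,F} → run F
t=23: ready={C,E,F} → run F
t=24: ready={C,E} → run E
t=25: ready={C,E} → run E
t=26: ready={C,E} → run E
t=27: ready={C,E} → run E
t=28: ready={C} → run C
t=29: ready={C} → run C
t=30: (idle)
t=31: (idle)
t=32: (idle)
t=33: (idle)
t=34: (idle)
t=35: (idle)
t=36: (idle)
t=37: (idle)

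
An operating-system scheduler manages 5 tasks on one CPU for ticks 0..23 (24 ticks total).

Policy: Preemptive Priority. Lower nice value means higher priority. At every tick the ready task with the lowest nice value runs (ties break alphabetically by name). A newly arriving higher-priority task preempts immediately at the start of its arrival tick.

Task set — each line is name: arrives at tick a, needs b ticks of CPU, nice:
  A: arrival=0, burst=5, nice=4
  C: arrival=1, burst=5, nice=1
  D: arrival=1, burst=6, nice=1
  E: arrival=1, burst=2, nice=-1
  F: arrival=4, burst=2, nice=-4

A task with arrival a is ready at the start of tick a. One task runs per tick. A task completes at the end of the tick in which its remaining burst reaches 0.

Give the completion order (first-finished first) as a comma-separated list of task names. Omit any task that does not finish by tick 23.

t=0: ready={A} → run A
t=1: ready={A,C,D,E} → run E
t=2: ready={A,C,D,E} → run E
t=3: ready={A,C,D} → run C
t=4: ready={A,C,D,F} → run F
t=5: ready={A,C,D,F} → run F
t=6: ready={A,C,D} → run C
t=7: ready={A,C,D} → run C
t=8: ready={A,C,D} → run C
t=9: ready={A,C,D} → run C
t=10: ready={A,D} → run D
t=11: ready={A,D} → run D
t=12: ready={A,D} → run D
t=13: ready={A,D} → run D
t=14: ready={A,D} → run D
t=15: ready={A,D} → run D
t=16: ready={A} → run A
t=17: ready={A} → run A
t=18: ready={A} → run A
t=19: ready={A} → run A
t=20: (idle)
t=21: (idle)
t=22: (idle)
t=23: (idle)

completion order = E, F, C, D, A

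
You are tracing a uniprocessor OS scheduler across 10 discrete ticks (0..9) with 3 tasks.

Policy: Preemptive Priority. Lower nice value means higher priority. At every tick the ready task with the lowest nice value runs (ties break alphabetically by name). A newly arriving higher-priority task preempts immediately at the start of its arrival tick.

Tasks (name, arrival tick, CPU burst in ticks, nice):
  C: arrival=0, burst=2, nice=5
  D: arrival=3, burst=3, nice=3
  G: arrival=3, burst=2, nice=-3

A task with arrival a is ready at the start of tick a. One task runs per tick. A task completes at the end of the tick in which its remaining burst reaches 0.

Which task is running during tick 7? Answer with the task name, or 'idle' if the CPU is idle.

t=0: ready={C} → run C
t=1: ready={C} → run C
t=2: (idle)
t=3: ready={D,G} → run G
t=4: ready={D,G} → run G
t=5: ready={D} → run D
t=6: ready={D} → run D
t=7: ready={D} → run D
t=8: (idle)
t=9: (idle)

running at tick 7 = D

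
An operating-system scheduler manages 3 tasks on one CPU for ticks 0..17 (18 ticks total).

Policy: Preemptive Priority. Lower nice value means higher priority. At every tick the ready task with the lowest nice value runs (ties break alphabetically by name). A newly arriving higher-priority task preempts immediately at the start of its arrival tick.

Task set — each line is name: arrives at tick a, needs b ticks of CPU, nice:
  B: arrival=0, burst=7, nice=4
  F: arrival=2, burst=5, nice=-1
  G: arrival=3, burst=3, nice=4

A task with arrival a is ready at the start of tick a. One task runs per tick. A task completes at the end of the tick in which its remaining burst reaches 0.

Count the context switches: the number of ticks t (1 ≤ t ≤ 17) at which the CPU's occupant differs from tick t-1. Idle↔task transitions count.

t=0: ready={B} → run B
t=1: ready={B} → run B
t=2: ready={B,F} → run F
t=3: ready={B,F,G} → run F
t=4: ready={B,F,G} → run F
t=5: ready={B,F,G} → run F
t=6: ready={B,F,G} → run F
t=7: ready={B,G} → run B
t=8: ready={B,G} → run B
t=9: ready={B,G} → run B
t=10: ready={B,G} → run B
t=11: ready={B,G} → run B
t=12: ready={G} → run G
t=13: ready={G} → run G
t=14: ready={G} → run G
t=15: (idle)
t=16: (idle)
t=17: (idle)

context switches = 4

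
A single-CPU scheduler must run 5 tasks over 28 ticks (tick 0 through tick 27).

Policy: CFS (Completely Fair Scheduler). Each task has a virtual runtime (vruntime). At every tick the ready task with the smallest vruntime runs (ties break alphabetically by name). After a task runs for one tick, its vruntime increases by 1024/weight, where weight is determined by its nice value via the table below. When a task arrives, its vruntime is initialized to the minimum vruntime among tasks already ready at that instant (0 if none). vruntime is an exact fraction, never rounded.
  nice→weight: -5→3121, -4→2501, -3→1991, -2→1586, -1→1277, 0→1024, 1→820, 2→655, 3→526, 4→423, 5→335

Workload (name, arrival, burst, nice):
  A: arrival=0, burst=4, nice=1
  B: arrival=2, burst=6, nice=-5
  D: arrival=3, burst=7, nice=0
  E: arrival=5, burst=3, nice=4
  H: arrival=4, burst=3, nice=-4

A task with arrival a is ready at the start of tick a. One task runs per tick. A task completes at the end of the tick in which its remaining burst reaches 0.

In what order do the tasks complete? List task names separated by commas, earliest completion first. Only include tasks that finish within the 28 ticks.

completion order = H, A, B, E, D

t=0: vr[A=0] → run A
t=1: vr[A=256/205] → run A
t=2: vr[A=512/205 B=512/205] → run A
t=3: vr[A=768/205 B=512/205 D=512/205] → run B
t=4: vr[A=768/205 B=1807872/639805 D=512/205 H=512/205] → run D
t=5: vr[A=768/205 B=1807872/639805 D=717/205 E=512/205 H=512/205] → run E
t=6: vr[A=768/205 B=1807872/639805 D=717/205 E=426496/86715 H=512/205] → run H
t=7: vr[A=768/205 B=1807872/639805 D=717/205 E=426496/86715 H=36352/12505] → run B
t=8: vr[A=768/205 B=2017792/639805 D=717/205 E=426496/86715 H=36352/12505] → run H
t=9: vr[A=768/205 B=2017792/639805 D=717/205 E=426496/86715 H=41472/12505] → run B
t=10: vr[A=768/205 B=2227712/639805 D=717/205 E=426496/86715 H=41472/12505] → run H
t=11: vr[A=768/205 B=2227712/639805 D=717/205 E=426496/86715] → run B
t=12: vr[A=768/205 B=2437632/639805 D=717/205 E=426496/86715] → run D
t=13: vr[A=768/205 B=2437632/639805 D=922/205 E=426496/86715] → run A
t=14: vr[B=2437632/639805 D=922/205 E=426496/86715] → run B
t=15: vr[B=2647552/639805 D=922/205 E=426496/86715] → run B
t=16: vr[D=922/205 E=426496/86715] → run D
t=17: vr[D=1127/205 E=426496/86715] → run E
t=18: vr[D=1127/205 E=636416/86715] → run D
t=19: vr[D=1332/205 E=636416/86715] → run D
t=20: vr[D=1537/205 E=636416/86715] → run E
t=21: vr[D=1537/205] → run D
t=22: vr[D=1742/205] → run D
t=23: (idle)
t=24: (idle)
t=25: (idle)
t=26: (idle)
t=27: (idle)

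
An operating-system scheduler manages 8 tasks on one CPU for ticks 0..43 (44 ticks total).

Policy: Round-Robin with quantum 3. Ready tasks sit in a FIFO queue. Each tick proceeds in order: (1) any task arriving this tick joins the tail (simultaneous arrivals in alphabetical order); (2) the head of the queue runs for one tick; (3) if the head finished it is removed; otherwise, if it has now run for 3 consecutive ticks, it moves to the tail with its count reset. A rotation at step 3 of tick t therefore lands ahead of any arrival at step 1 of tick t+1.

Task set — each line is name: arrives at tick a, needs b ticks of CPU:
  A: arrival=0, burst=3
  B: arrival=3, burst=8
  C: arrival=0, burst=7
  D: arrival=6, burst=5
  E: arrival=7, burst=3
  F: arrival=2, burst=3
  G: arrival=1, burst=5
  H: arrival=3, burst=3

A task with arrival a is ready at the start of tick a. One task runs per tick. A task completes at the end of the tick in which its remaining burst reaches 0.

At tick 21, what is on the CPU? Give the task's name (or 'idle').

running at tick 21 = D

t=0: queue=[A,C] q_used=0 → run A
t=1: queue=[A,C,G] q_used=1 → run A
t=2: queue=[A,C,G,F] q_used=2 → run A
t=3: queue=[C,G,F,B,H] q_used=0 → run C
t=4: queue=[C,G,F,B,H] q_used=1 → run C
t=5: queue=[C,G,F,B,H] q_used=2 → run C
t=6: queue=[G,F,B,H,C,D] q_used=0 → run G
t=7: queue=[G,F,B,H,C,D,E] q_used=1 → run G
t=8: queue=[G,F,B,H,C,D,E] q_used=2 → run G
t=9: queue=[F,B,H,C,D,E,G] q_used=0 → run F
t=10: queue=[F,B,H,C,D,E,G] q_used=1 → run F
t=11: queue=[F,B,H,C,D,E,G] q_used=2 → run F
t=12: queue=[B,H,C,D,E,G] q_used=0 → run B
t=13: queue=[B,H,C,D,E,G] q_used=1 → run B
t=14: queue=[B,H,C,D,E,G] q_used=2 → run B
t=15: queue=[H,C,D,E,G,B] q_used=0 → run H
t=16: queue=[H,C,D,E,G,B] q_used=1 → run H
t=17: queue=[H,C,D,E,G,B] q_used=2 → run H
t=18: queue=[C,D,E,G,B] q_used=0 → run C
t=19: queue=[C,D,E,G,B] q_used=1 → run C
t=20: queue=[C,D,E,G,B] q_used=2 → run C
t=21: queue=[D,E,G,B,C] q_used=0 → run D
t=22: queue=[D,E,G,B,C] q_used=1 → run D
t=23: queue=[D,E,G,B,C] q_used=2 → run D
t=24: queue=[E,G,B,C,D] q_used=0 → run E
t=25: queue=[E,G,B,C,D] q_used=1 → run E
t=26: queue=[E,G,B,C,D] q_used=2 → run E
t=27: queue=[G,B,C,D] q_used=0 → run G
t=28: queue=[G,B,C,D] q_used=1 → run G
t=29: queue=[B,C,D] q_used=0 → run B
t=30: queue=[B,C,D] q_used=1 → run B
t=31: queue=[B,C,D] q_used=2 → run B
t=32: queue=[C,D,B] q_used=0 → run C
t=33: queue=[D,B] q_used=0 → run D
t=34: queue=[D,B] q_used=1 → run D
t=35: queue=[B] q_used=0 → run B
t=36: queue=[B] q_used=1 → run B
t=37: (idle)
t=38: (idle)
t=39: (idle)
t=40: (idle)
t=41: (idle)
t=42: (idle)
t=43: (idle)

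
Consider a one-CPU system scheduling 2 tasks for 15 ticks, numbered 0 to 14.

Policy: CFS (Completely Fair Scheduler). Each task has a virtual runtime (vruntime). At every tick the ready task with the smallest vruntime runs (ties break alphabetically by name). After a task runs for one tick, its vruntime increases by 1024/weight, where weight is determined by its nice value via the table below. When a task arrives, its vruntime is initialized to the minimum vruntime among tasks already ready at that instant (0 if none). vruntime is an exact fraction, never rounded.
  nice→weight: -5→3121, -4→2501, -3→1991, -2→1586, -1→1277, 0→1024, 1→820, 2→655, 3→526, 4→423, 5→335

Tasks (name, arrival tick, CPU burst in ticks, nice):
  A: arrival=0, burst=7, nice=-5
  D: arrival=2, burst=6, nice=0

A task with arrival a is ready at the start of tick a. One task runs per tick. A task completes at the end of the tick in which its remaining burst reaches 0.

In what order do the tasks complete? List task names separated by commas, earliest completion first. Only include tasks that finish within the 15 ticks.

t=0: vr[A=0] → run A
t=1: vr[A=1024/3121] → run A
t=2: vr[A=2048/3121 D=2048/3121] → run A
t=3: vr[A=3072/3121 D=2048/3121] → run D
t=4: vr[A=3072/3121 D=5169/3121] → run A
t=5: vr[A=4096/3121 D=5169/3121] → run A
t=6: vr[A=5120/3121 D=5169/3121] → run A
t=7: vr[A=6144/3121 D=5169/3121] → run D
t=8: vr[A=6144/3121 D=8290/3121] → run A
t=9: vr[D=8290/3121] → run D
t=10: vr[D=11411/3121] → run D
t=11: vr[D=14532/3121] → run D
t=12: vr[D=17653/3121] → run D
t=13: (idle)
t=14: (idle)

completion order = A, D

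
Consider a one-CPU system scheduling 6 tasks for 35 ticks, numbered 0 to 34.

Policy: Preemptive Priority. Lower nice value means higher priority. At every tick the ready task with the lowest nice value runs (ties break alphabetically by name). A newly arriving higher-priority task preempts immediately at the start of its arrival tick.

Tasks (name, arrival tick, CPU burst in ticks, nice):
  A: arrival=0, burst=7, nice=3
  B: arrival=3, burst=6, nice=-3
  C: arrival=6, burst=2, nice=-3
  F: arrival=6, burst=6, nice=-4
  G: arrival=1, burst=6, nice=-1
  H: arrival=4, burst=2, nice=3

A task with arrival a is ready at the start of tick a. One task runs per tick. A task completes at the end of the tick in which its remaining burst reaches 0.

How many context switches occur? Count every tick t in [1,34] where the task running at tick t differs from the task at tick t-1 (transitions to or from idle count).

t=0: ready={A} → run A
t=1: ready={A,G} → run G
t=2: ready={A,G} → run G
t=3: ready={A,B,G} → run B
t=4: ready={A,B,G,H} → run B
t=5: ready={A,B,G,H} → run B
t=6: ready={A,B,C,F,G,H} → run F
t=7: ready={A,B,C,F,G,H} → run F
t=8: ready={A,B,C,F,G,H} → run F
t=9: ready={A,B,C,F,G,H} → run F
t=10: ready={A,B,C,F,G,H} → run F
t=11: ready={A,B,C,F,G,H} → run F
t=12: ready={A,B,C,G,H} → run B
t=13: ready={A,B,C,G,H} → run B
t=14: ready={A,B,C,G,H} → run B
t=15: ready={A,C,G,H} → run C
t=16: ready={A,C,G,H} → run C
t=17: ready={A,G,H} → run G
t=18: ready={A,G,H} → run G
t=19: ready={A,G,H} → run G
t=20: ready={A,G,H} → run G
t=21: ready={A,H} → run A
t=22: ready={A,H} → run A
t=23: ready={A,H} → run A
t=24: ready={A,H} → run A
t=25: ready={A,H} → run A
t=26: ready={A,H} → run A
t=27: ready={H} → run H
t=28: ready={H} → run H
t=29: (idle)
t=30: (idle)
t=31: (idle)
t=32: (idle)
t=33: (idle)
t=34: (idle)

context switches = 9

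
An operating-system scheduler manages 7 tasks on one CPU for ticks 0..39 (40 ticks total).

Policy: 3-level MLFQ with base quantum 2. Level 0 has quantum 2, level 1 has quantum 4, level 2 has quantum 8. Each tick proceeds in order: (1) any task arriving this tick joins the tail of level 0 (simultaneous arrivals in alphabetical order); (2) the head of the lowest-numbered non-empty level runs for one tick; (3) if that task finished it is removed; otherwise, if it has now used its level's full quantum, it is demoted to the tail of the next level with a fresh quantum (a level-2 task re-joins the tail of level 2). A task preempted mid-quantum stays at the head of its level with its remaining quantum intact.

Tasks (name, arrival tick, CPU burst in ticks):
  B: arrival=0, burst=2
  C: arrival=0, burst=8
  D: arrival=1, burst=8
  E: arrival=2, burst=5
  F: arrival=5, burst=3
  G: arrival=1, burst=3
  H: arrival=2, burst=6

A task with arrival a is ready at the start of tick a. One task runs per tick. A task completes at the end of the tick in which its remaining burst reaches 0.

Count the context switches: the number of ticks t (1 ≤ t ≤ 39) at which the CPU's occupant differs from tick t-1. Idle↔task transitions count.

t=0: L0/L1/L2 = BC/-/- → run B
t=1: L0/L1/L2 = BCDG/-/- → run B
t=2: L0/L1/L2 = CDGEH/-/- → run C
t=3: L0/L1/L2 = CDGEH/-/- → run C
t=4: L0/L1/L2 = DGEH/C/- → run D
t=5: L0/L1/L2 = DGEHF/C/- → run D
t=6: L0/L1/L2 = GEHF/CD/- → run G
t=7: L0/L1/L2 = GEHF/CD/- → run G
t=8: L0/L1/L2 = EHF/CDG/- → run E
t=9: L0/L1/L2 = EHF/CDG/- → run E
t=10: L0/L1/L2 = HF/CDGE/- → run H
t=11: L0/L1/L2 = HF/CDGE/- → run H
t=12: L0/L1/L2 = F/CDGEH/- → run F
t=13: L0/L1/L2 = F/CDGEH/- → run F
t=14: L0/L1/L2 = -/CDGEHF/- → run C
t=15: L0/L1/L2 = -/CDGEHF/- → run C
t=16: L0/L1/L2 = -/CDGEHF/- → run C
t=17: L0/L1/L2 = -/CDGEHF/- → run C
t=18: L0/L1/L2 = -/DGEHF/C → run D
t=19: L0/L1/L2 = -/DGEHF/C → run D
t=20: L0/L1/L2 = -/DGEHF/C → run D
t=21: L0/L1/L2 = -/DGEHF/C → run D
t=22: L0/L1/L2 = -/GEHF/CD → run G
t=23: L0/L1/L2 = -/EHF/CD → run E
t=24: L0/L1/L2 = -/EHF/CD → run E
t=25: L0/L1/L2 = -/EHF/CD → run E
t=26: L0/L1/L2 = -/HF/CD → run H
t=27: L0/L1/L2 = -/HF/CD → run H
t=28: L0/L1/L2 = -/HF/CD → run H
t=29: L0/L1/L2 = -/HF/CD → run H
t=30: L0/L1/L2 = -/F/CD → run F
t=31: L0/L1/L2 = -/-/CD → run C
t=32: L0/L1/L2 = -/-/CD → run C
t=33: L0/L1/L2 = -/-/D → run D
t=34: L0/L1/L2 = -/-/D → run D
t=35: (idle)
t=36: (idle)
t=37: (idle)
t=38: (idle)
t=39: (idle)

context switches = 15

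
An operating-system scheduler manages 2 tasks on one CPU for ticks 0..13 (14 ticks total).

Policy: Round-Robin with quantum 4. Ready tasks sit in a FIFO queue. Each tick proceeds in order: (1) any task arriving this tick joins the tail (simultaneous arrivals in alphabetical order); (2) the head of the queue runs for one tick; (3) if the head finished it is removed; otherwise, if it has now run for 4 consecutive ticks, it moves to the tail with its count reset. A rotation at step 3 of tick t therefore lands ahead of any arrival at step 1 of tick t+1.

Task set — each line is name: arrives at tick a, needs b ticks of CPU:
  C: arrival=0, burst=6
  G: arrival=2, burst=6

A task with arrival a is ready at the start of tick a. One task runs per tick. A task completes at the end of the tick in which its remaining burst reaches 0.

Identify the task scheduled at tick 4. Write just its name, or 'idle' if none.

t=0: queue=[C] q_used=0 → run C
t=1: queue=[C] q_used=1 → run C
t=2: queue=[C,G] q_used=2 → run C
t=3: queue=[C,G] q_used=3 → run C
t=4: queue=[G,C] q_used=0 → run G
t=5: queue=[G,C] q_used=1 → run G
t=6: queue=[G,C] q_used=2 → run G
t=7: queue=[G,C] q_used=3 → run G
t=8: queue=[C,G] q_used=0 → run C
t=9: queue=[C,G] q_used=1 → run C
t=10: queue=[G] q_used=0 → run G
t=11: queue=[G] q_used=1 → run G
t=12: (idle)
t=13: (idle)

running at tick 4 = G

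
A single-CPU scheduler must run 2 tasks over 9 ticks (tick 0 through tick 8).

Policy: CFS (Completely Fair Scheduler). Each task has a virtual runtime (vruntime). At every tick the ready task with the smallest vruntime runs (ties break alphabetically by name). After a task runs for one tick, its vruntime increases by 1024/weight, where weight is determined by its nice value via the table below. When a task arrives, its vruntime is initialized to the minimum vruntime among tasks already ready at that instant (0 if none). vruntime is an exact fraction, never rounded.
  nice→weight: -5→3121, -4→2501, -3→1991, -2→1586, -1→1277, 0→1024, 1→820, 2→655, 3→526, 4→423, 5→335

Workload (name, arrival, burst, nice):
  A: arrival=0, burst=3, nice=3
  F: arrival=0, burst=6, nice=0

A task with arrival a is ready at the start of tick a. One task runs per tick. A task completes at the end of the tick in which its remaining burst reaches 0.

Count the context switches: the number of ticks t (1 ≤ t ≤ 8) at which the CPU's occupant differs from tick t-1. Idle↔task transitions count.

context switches = 5

t=0: vr[A=0 F=0] → run A
t=1: vr[A=512/263 F=0] → run F
t=2: vr[A=512/263 F=1] → run F
t=3: vr[A=512/263 F=2] → run A
t=4: vr[A=1024/263 F=2] → run F
t=5: vr[A=1024/263 F=3] → run F
t=6: vr[A=1024/263 F=4] → run A
t=7: vr[F=4] → run F
t=8: vr[F=5] → run F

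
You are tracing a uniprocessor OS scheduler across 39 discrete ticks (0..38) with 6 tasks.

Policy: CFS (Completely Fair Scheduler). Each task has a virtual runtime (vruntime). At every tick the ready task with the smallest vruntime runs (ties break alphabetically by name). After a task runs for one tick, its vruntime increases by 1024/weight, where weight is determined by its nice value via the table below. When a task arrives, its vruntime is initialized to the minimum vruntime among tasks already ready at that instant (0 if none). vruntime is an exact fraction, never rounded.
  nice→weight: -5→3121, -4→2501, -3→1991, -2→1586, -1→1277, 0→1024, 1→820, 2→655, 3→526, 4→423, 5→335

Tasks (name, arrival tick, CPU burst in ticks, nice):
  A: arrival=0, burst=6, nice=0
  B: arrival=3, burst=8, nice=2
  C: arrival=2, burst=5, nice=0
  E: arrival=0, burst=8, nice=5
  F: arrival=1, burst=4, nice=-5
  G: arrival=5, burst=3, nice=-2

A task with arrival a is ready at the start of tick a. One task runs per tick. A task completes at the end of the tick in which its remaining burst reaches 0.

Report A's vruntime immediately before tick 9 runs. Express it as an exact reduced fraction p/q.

vruntime(A, start of tick 9) = 1/1

t=0: vr[A=0 E=0] → run A
t=1: vr[A=1 E=0 F=0] → run E
t=2: vr[A=1 C=0 E=1024/335 F=0] → run C
t=3: vr[A=1 B=0 C=1 E=1024/335 F=0] → run B
t=4: vr[A=1 B=1024/655 C=1 E=1024/335 F=0] → run F
t=5: vr[A=1 B=1024/655 C=1 E=1024/335 F=1024/3121 G=1024/3121] → run F
t=6: vr[A=1 B=1024/655 C=1 E=1024/335 F=2048/3121 G=1024/3121] → run G
t=7: vr[A=1 B=1024/655 C=1 E=1024/335 F=2048/3121 G=2409984/2474953] → run F
t=8: vr[A=1 B=1024/655 C=1 E=1024/335 F=3072/3121 G=2409984/2474953] → run G
t=9: vr[A=1 B=1024/655 C=1 E=1024/335 F=3072/3121 G=4007936/2474953] → run F
t=10: vr[A=1 B=1024/655 C=1 E=1024/335 G=4007936/2474953] → run A
t=11: vr[A=2 B=1024/655 C=1 E=1024/335 G=4007936/2474953] → run C
t=12: vr[A=2 B=1024/655 C=2 E=1024/335 G=4007936/2474953] → run B
t=13: vr[A=2 B=2048/655 C=2 E=1024/335 G=4007936/2474953] → run G
t=14: vr[A=2 B=2048/655 C=2 E=1024/335] → run A
t=15: vr[A=3 B=2048/655 C=2 E=1024/335] → run C
t=16: vr[A=3 B=2048/655 C=3 E=1024/335] → run A
t=17: vr[A=4 B=2048/655 C=3 E=1024/335] → run C
t=18: vr[A=4 B=2048/655 C=4 E=1024/335] → run E
t=19: vr[A=4 B=2048/655 C=4 E=2048/335] → run B
t=20: vr[A=4 B=3072/655 C=4 E=2048/335] → run A
t=21: vr[A=5 B=3072/655 C=4 E=2048/335] → run C
t=22: vr[A=5 B=3072/655 E=2048/335] → run B
t=23: vr[A=5 B=4096/655 E=2048/335] → run A
t=24: vr[B=4096/655 E=2048/335] → run E
t=25: vr[B=4096/655 E=3072/335] → run B
t=26: vr[B=1024/131 E=3072/335] → run B
t=27: vr[B=6144/655 E=3072/335] → run E
t=28: vr[B=6144/655 E=4096/335] → run B
t=29: vr[B=7168/655 E=4096/335] → run B
t=30: vr[E=4096/335] → run E
t=31: vr[E=1024/67] → run E
t=32: vr[E=6144/335] → run E
t=33: vr[E=7168/335] → run E
t=34: (idle)
t=35: (idle)
t=36: (idle)
t=37: (idle)
t=38: (idle)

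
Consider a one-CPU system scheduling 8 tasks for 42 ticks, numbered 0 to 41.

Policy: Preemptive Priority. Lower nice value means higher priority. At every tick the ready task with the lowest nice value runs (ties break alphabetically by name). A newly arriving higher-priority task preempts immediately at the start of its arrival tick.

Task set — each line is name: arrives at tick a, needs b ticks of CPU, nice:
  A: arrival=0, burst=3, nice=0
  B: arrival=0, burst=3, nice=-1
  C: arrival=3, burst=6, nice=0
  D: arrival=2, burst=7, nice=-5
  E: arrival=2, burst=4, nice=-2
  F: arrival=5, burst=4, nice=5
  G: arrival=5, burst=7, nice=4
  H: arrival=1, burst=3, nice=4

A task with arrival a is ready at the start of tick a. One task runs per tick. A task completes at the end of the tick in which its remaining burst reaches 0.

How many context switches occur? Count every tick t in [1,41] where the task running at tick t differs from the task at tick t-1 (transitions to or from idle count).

t=0: ready={A,B} → run B
t=1: ready={A,B,H} → run B
t=2: ready={A,B,D,E,H} → run D
t=3: ready={A,B,C,D,E,H} → run D
t=4: ready={A,B,C,D,E,H} → run D
t=5: ready={A,B,C,D,E,F,G,H} → run D
t=6: ready={A,B,C,D,E,F,G,H} → run D
t=7: ready={A,B,C,D,E,F,G,H} → run D
t=8: ready={A,B,C,D,E,F,G,H} → run D
t=9: ready={A,B,C,E,F,G,H} → run E
t=10: ready={A,B,C,E,F,G,H} → run E
t=11: ready={A,B,C,E,F,G,H} → run E
t=12: ready={A,B,C,E,F,G,H} → run E
t=13: ready={A,B,C,F,G,H} → run B
t=14: ready={A,C,F,G,H} → run A
t=15: ready={A,C,F,G,H} → run A
t=16: ready={A,C,F,G,H} → run A
t=17: ready={C,F,G,H} → run C
t=18: ready={C,F,G,H} → run C
t=19: ready={C,F,G,H} → run C
t=20: ready={C,F,G,H} → run C
t=21: ready={C,F,G,H} → run C
t=22: ready={C,F,G,H} → run C
t=23: ready={F,G,H} → run G
t=24: ready={F,G,H} → run G
t=25: ready={F,G,H} → run G
t=26: ready={F,G,H} → run G
t=27: ready={F,G,H} → run G
t=28: ready={F,G,H} → run G
t=29: ready={F,G,H} → run G
t=30: ready={F,H} → run H
t=31: ready={F,H} → run H
t=32: ready={F,H} → run H
t=33: ready={F} → run F
t=34: ready={F} → run F
t=35: ready={F} → run F
t=36: ready={F} → run F
t=37: (idle)
t=38: (idle)
t=39: (idle)
t=40: (idle)
t=41: (idle)

context switches = 9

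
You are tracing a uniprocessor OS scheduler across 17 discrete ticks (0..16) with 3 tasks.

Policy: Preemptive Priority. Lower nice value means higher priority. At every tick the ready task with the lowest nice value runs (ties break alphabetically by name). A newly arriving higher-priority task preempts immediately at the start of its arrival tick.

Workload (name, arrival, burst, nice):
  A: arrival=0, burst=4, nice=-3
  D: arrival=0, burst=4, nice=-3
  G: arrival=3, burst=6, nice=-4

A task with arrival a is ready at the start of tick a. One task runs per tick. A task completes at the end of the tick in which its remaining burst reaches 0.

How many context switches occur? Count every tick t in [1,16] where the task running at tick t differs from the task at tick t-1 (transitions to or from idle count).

context switches = 4

t=0: ready={A,D} → run A
t=1: ready={A,D} → run A
t=2: ready={A,D} → run A
t=3: ready={A,D,G} → run G
t=4: ready={A,D,G} → run G
t=5: ready={A,D,G} → run G
t=6: ready={A,D,G} → run G
t=7: ready={A,D,G} → run G
t=8: ready={A,D,G} → run G
t=9: ready={A,D} → run A
t=10: ready={D} → run D
t=11: ready={D} → run D
t=12: ready={D} → run D
t=13: ready={D} → run D
t=14: (idle)
t=15: (idle)
t=16: (idle)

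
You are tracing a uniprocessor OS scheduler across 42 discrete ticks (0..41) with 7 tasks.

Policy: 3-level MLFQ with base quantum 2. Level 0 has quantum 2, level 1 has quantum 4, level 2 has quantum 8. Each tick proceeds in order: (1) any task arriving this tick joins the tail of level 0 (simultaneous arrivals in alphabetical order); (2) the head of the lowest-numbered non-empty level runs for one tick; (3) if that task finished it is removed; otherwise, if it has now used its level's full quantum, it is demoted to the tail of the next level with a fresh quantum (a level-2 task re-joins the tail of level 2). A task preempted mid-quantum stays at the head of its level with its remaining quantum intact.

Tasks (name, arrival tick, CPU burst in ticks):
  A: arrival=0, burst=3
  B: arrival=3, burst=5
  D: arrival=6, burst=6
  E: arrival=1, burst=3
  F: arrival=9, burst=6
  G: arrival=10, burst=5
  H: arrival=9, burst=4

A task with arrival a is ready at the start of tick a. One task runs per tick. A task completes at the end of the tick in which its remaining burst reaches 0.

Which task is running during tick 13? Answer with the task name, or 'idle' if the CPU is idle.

running at tick 13 = G

t=0: L0/L1/L2 = A/-/- → run A
t=1: L0/L1/L2 = AE/-/- → run A
t=2: L0/L1/L2 = E/A/- → run E
t=3: L0/L1/L2 = EB/A/- → run E
t=4: L0/L1/L2 = B/AE/- → run B
t=5: L0/L1/L2 = B/AE/- → run B
t=6: L0/L1/L2 = D/AEB/- → run D
t=7: L0/L1/L2 = D/AEB/- → run D
t=8: L0/L1/L2 = -/AEBD/- → run A
t=9: L0/L1/L2 = FH/EBD/- → run F
t=10: L0/L1/L2 = FHG/EBD/- → run F
t=11: L0/L1/L2 = HG/EBDF/- → run H
t=12: L0/L1/L2 = HG/EBDF/- → run H
t=13: L0/L1/L2 = G/EBDFH/- → run G
t=14: L0/L1/L2 = G/EBDFH/- → run G
t=15: L0/L1/L2 = -/EBDFHG/- → run E
t=16: L0/L1/L2 = -/BDFHG/- → run B
t=17: L0/L1/L2 = -/BDFHG/- → run B
t=18: L0/L1/L2 = -/BDFHG/- → run B
t=19: L0/L1/L2 = -/DFHG/- → run D
t=20: L0/L1/L2 = -/DFHG/- → run D
t=21: L0/L1/L2 = -/DFHG/- → run D
t=22: L0/L1/L2 = -/DFHG/- → run D
t=23: L0/L1/L2 = -/FHG/- → run F
t=24: L0/L1/L2 = -/FHG/- → run F
t=25: L0/L1/L2 = -/FHG/- → run F
t=26: L0/L1/L2 = -/FHG/- → run F
t=27: L0/L1/L2 = -/HG/- → run H
t=28: L0/L1/L2 = -/HG/- → run H
t=29: L0/L1/L2 = -/G/- → run G
t=30: L0/L1/L2 = -/G/- → run G
t=31: L0/L1/L2 = -/G/- → run G
t=32: (idle)
t=33: (idle)
t=34: (idle)
t=35: (idle)
t=36: (idle)
t=37: (idle)
t=38: (idle)
t=39: (idle)
t=40: (idle)
t=41: (idle)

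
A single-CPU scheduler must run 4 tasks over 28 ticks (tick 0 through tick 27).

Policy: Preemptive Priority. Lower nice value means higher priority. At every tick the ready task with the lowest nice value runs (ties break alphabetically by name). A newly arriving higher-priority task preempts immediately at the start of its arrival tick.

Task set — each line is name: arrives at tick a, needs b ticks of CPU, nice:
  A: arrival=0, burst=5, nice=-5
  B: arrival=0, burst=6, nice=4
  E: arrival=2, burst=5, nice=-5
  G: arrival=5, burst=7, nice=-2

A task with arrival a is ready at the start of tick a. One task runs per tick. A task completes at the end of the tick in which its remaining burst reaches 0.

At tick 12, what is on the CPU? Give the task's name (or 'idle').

running at tick 12 = G

t=0: ready={A,B} → run A
t=1: ready={A,B} → run A
t=2: ready={A,B,E} → run A
t=3: ready={A,B,E} → run A
t=4: ready={A,B,E} → run A
t=5: ready={B,E,G} → run E
t=6: ready={B,E,G} → run E
t=7: ready={B,E,G} → run E
t=8: ready={B,E,G} → run E
t=9: ready={B,E,G} → run E
t=10: ready={B,G} → run G
t=11: ready={B,G} → run G
t=12: ready={B,G} → run G
t=13: ready={B,G} → run G
t=14: ready={B,G} → run G
t=15: ready={B,G} → run G
t=16: ready={B,G} → run G
t=17: ready={B} → run B
t=18: ready={B} → run B
t=19: ready={B} → run B
t=20: ready={B} → run B
t=21: ready={B} → run B
t=22: ready={B} → run B
t=23: (idle)
t=24: (idle)
t=25: (idle)
t=26: (idle)
t=27: (idle)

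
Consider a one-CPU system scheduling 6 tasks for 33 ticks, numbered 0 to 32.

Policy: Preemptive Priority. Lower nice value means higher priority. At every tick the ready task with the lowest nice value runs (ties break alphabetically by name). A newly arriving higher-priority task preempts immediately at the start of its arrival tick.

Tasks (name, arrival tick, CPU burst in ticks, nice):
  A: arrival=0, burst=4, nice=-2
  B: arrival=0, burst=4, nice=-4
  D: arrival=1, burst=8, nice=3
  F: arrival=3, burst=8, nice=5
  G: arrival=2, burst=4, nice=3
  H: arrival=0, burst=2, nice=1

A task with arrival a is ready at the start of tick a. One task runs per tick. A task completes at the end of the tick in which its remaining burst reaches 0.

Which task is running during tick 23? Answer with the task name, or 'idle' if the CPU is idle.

running at tick 23 = F

t=0: ready={A,B,H} → run B
t=1: ready={A,B,D,H} → run B
t=2: ready={A,B,D,G,H} → run B
t=3: ready={A,B,D,F,G,H} → run B
t=4: ready={A,D,F,G,H} → run A
t=5: ready={A,D,F,G,H} → run A
t=6: ready={A,D,F,G,H} → run A
t=7: ready={A,D,F,G,H} → run A
t=8: ready={D,F,G,H} → run H
t=9: ready={D,F,G,H} → run H
t=10: ready={D,F,G} → run D
t=11: ready={D,F,G} → run D
t=12: ready={D,F,G} → run D
t=13: ready={D,F,G} → run D
t=14: ready={D,F,G} → run D
t=15: ready={D,F,G} → run D
t=16: ready={D,F,G} → run D
t=17: ready={D,F,G} → run D
t=18: ready={F,G} → run G
t=19: ready={F,G} → run G
t=20: ready={F,G} → run G
t=21: ready={F,G} → run G
t=22: ready={F} → run F
t=23: ready={F} → run F
t=24: ready={F} → run F
t=25: ready={F} → run F
t=26: ready={F} → run F
t=27: ready={F} → run F
t=28: ready={F} → run F
t=29: ready={F} → run F
t=30: (idle)
t=31: (idle)
t=32: (idle)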